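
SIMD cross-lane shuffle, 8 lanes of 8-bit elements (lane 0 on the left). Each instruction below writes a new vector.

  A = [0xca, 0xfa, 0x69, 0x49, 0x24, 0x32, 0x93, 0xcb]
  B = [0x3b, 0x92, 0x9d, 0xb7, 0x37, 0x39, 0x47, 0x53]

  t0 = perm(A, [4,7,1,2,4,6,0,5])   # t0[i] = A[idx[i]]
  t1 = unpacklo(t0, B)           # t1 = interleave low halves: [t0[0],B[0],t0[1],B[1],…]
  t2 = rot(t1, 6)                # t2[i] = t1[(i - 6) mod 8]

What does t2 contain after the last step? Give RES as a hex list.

RES = [ 0xcb  0x92  0xfa  0x9d  0x69  0xb7  0x24  0x3b ]

  t0: 24 cb fa 69 24 93 ca 32
  t1: 24 3b cb 92 fa 9d 69 b7
  t2: cb 92 fa 9d 69 b7 24 3b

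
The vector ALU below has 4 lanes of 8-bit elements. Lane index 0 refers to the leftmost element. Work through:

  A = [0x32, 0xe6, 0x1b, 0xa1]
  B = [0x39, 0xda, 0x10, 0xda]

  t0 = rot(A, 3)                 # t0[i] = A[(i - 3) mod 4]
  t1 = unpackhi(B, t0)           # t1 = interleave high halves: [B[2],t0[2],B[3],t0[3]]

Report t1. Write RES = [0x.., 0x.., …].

t0 = [0xe6, 0x1b, 0xa1, 0x32]
t1 = [0x10, 0xa1, 0xda, 0x32]

RES = [ 0x10  0xa1  0xda  0x32 ]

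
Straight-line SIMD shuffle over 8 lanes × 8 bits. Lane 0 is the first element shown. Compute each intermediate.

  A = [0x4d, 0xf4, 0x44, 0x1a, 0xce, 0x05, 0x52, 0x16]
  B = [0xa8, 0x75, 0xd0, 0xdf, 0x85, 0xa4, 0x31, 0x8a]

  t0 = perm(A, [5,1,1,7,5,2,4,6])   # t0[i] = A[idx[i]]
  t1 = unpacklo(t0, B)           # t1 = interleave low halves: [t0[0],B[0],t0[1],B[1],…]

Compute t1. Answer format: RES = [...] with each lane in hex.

RES = [ 0x05  0xa8  0xf4  0x75  0xf4  0xd0  0x16  0xdf ]

t0 = [0x05, 0xf4, 0xf4, 0x16, 0x05, 0x44, 0xce, 0x52]
t1 = [0x05, 0xa8, 0xf4, 0x75, 0xf4, 0xd0, 0x16, 0xdf]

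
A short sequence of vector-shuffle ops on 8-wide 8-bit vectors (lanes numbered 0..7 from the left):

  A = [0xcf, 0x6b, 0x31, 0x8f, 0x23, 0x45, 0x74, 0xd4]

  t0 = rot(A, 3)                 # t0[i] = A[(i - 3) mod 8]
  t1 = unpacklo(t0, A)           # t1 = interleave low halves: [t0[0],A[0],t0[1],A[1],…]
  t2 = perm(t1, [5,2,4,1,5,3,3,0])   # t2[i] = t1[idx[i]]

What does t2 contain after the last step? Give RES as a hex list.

→ t0 |45|74|d4|cf|6b|31|8f|23|
→ t1 |45|cf|74|6b|d4|31|cf|8f|
→ t2 |31|74|d4|cf|31|6b|6b|45|

RES = [ 0x31  0x74  0xd4  0xcf  0x31  0x6b  0x6b  0x45 ]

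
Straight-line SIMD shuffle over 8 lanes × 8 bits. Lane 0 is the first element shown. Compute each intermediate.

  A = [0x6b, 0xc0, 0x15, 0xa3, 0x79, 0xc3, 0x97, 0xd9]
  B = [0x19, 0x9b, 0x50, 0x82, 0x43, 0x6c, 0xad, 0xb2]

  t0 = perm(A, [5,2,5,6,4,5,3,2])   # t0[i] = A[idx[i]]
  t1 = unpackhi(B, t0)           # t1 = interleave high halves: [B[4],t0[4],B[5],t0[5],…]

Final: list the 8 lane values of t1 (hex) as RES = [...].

RES = [0x43, 0x79, 0x6c, 0xc3, 0xad, 0xa3, 0xb2, 0x15]

t0 = [0xc3, 0x15, 0xc3, 0x97, 0x79, 0xc3, 0xa3, 0x15]
t1 = [0x43, 0x79, 0x6c, 0xc3, 0xad, 0xa3, 0xb2, 0x15]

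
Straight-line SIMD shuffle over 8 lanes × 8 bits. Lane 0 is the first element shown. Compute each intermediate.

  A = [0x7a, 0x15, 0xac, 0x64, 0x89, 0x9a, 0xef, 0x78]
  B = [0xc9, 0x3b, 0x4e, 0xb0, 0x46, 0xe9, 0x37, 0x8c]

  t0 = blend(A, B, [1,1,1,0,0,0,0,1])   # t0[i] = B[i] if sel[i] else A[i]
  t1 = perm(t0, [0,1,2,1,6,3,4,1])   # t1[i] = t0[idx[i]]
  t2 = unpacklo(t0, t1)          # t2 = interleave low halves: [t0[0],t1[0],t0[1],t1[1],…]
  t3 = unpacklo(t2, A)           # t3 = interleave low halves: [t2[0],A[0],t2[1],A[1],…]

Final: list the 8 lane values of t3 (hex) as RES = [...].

t0 = [0xc9, 0x3b, 0x4e, 0x64, 0x89, 0x9a, 0xef, 0x8c]
t1 = [0xc9, 0x3b, 0x4e, 0x3b, 0xef, 0x64, 0x89, 0x3b]
t2 = [0xc9, 0xc9, 0x3b, 0x3b, 0x4e, 0x4e, 0x64, 0x3b]
t3 = [0xc9, 0x7a, 0xc9, 0x15, 0x3b, 0xac, 0x3b, 0x64]

RES = [0xc9, 0x7a, 0xc9, 0x15, 0x3b, 0xac, 0x3b, 0x64]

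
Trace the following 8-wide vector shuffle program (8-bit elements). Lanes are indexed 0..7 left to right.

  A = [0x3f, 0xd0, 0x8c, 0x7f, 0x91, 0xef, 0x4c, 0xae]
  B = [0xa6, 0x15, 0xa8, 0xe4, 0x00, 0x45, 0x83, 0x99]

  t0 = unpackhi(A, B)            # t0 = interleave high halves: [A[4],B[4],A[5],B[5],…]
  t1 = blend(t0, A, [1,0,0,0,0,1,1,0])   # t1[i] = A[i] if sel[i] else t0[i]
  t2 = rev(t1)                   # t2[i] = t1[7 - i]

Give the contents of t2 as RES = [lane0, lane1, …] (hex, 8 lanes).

t0 = [0x91, 0x00, 0xef, 0x45, 0x4c, 0x83, 0xae, 0x99]
t1 = [0x3f, 0x00, 0xef, 0x45, 0x4c, 0xef, 0x4c, 0x99]
t2 = [0x99, 0x4c, 0xef, 0x4c, 0x45, 0xef, 0x00, 0x3f]

RES = [0x99, 0x4c, 0xef, 0x4c, 0x45, 0xef, 0x00, 0x3f]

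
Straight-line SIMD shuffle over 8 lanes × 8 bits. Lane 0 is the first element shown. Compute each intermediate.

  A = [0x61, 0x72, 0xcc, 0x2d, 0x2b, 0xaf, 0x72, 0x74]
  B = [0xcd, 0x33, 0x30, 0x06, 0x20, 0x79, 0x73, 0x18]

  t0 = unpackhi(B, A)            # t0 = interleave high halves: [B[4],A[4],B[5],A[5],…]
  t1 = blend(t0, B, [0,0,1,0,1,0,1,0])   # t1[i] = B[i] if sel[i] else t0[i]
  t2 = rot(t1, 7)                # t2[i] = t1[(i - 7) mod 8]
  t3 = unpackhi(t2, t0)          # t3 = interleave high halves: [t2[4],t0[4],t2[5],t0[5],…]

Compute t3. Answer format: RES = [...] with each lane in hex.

RES = [ 0x72  0x73  0x73  0x72  0x74  0x18  0x20  0x74 ]

  t0: 20 2b 79 af 73 72 18 74
  t1: 20 2b 30 af 20 72 73 74
  t2: 2b 30 af 20 72 73 74 20
  t3: 72 73 73 72 74 18 20 74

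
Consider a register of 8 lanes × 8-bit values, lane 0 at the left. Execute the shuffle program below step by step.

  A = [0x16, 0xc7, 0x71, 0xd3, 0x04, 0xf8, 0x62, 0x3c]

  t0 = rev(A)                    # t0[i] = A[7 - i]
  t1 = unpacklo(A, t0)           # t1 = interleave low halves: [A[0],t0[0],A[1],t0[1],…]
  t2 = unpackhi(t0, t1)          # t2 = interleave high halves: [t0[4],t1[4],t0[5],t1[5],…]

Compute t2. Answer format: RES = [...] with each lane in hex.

RES = [0xd3, 0x71, 0x71, 0xf8, 0xc7, 0xd3, 0x16, 0x04]

t0 = [0x3c, 0x62, 0xf8, 0x04, 0xd3, 0x71, 0xc7, 0x16]
t1 = [0x16, 0x3c, 0xc7, 0x62, 0x71, 0xf8, 0xd3, 0x04]
t2 = [0xd3, 0x71, 0x71, 0xf8, 0xc7, 0xd3, 0x16, 0x04]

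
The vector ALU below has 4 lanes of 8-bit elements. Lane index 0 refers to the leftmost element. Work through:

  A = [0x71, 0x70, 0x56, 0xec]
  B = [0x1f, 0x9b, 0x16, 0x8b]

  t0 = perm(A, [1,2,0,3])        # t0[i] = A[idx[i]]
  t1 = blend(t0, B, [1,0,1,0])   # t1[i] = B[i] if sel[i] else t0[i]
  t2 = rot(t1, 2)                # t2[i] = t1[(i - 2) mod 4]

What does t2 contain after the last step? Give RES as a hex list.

RES = [ 0x16  0xec  0x1f  0x56 ]

t0 = [0x70, 0x56, 0x71, 0xec]
t1 = [0x1f, 0x56, 0x16, 0xec]
t2 = [0x16, 0xec, 0x1f, 0x56]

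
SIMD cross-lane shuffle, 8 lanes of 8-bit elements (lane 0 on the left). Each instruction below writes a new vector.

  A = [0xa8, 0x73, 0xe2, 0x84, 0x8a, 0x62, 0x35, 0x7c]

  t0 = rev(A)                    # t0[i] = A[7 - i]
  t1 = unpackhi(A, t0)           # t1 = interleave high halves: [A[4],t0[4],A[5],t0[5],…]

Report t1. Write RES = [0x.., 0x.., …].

RES = [0x8a, 0x84, 0x62, 0xe2, 0x35, 0x73, 0x7c, 0xa8]

  t0: 7c 35 62 8a 84 e2 73 a8
  t1: 8a 84 62 e2 35 73 7c a8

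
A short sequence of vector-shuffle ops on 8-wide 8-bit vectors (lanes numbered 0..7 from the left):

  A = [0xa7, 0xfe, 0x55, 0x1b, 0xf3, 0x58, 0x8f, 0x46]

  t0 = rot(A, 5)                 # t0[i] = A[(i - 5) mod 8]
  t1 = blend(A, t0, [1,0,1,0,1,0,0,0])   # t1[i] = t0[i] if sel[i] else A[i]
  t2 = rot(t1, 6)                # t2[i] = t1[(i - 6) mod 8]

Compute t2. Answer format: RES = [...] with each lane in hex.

t0 = [0x1b, 0xf3, 0x58, 0x8f, 0x46, 0xa7, 0xfe, 0x55]
t1 = [0x1b, 0xfe, 0x58, 0x1b, 0x46, 0x58, 0x8f, 0x46]
t2 = [0x58, 0x1b, 0x46, 0x58, 0x8f, 0x46, 0x1b, 0xfe]

RES = [0x58, 0x1b, 0x46, 0x58, 0x8f, 0x46, 0x1b, 0xfe]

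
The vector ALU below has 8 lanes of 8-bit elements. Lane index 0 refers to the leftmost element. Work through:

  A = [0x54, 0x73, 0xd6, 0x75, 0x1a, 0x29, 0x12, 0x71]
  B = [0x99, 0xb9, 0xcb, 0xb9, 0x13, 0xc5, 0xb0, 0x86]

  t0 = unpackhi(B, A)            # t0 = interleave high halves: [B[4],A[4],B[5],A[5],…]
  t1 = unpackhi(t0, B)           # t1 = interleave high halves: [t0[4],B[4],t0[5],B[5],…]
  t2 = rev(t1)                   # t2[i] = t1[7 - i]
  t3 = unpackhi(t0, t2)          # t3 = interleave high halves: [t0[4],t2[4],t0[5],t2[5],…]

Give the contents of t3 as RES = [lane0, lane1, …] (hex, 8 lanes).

t0 = [0x13, 0x1a, 0xc5, 0x29, 0xb0, 0x12, 0x86, 0x71]
t1 = [0xb0, 0x13, 0x12, 0xc5, 0x86, 0xb0, 0x71, 0x86]
t2 = [0x86, 0x71, 0xb0, 0x86, 0xc5, 0x12, 0x13, 0xb0]
t3 = [0xb0, 0xc5, 0x12, 0x12, 0x86, 0x13, 0x71, 0xb0]

RES = [ 0xb0  0xc5  0x12  0x12  0x86  0x13  0x71  0xb0 ]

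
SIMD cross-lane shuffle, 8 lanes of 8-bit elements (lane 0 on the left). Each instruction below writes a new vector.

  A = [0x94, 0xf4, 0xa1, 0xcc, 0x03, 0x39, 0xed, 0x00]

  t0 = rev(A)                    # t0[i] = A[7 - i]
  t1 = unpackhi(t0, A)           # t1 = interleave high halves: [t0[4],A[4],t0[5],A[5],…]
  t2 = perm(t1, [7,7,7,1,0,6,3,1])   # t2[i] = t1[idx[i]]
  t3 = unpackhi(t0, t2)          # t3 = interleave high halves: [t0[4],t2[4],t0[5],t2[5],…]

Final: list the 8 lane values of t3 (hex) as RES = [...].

RES = [0xcc, 0xcc, 0xa1, 0x94, 0xf4, 0x39, 0x94, 0x03]

t0 = [0x00, 0xed, 0x39, 0x03, 0xcc, 0xa1, 0xf4, 0x94]
t1 = [0xcc, 0x03, 0xa1, 0x39, 0xf4, 0xed, 0x94, 0x00]
t2 = [0x00, 0x00, 0x00, 0x03, 0xcc, 0x94, 0x39, 0x03]
t3 = [0xcc, 0xcc, 0xa1, 0x94, 0xf4, 0x39, 0x94, 0x03]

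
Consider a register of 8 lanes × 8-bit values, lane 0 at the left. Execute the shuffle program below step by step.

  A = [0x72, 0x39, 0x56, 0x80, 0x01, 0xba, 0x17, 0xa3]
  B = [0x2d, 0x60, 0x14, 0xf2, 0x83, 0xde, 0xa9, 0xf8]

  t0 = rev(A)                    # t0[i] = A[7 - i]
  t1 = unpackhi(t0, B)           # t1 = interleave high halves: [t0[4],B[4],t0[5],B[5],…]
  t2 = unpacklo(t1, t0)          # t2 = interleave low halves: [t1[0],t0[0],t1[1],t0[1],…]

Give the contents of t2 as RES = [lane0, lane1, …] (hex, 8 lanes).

RES = [0x80, 0xa3, 0x83, 0x17, 0x56, 0xba, 0xde, 0x01]

t0 = [0xa3, 0x17, 0xba, 0x01, 0x80, 0x56, 0x39, 0x72]
t1 = [0x80, 0x83, 0x56, 0xde, 0x39, 0xa9, 0x72, 0xf8]
t2 = [0x80, 0xa3, 0x83, 0x17, 0x56, 0xba, 0xde, 0x01]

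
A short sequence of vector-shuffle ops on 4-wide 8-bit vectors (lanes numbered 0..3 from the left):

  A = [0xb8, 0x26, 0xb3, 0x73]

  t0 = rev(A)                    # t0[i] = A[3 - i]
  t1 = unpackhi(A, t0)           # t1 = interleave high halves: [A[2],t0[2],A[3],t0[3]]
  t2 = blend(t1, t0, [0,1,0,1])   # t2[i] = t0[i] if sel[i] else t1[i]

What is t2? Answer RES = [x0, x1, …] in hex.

t0 = [0x73, 0xb3, 0x26, 0xb8]
t1 = [0xb3, 0x26, 0x73, 0xb8]
t2 = [0xb3, 0xb3, 0x73, 0xb8]

RES = [0xb3, 0xb3, 0x73, 0xb8]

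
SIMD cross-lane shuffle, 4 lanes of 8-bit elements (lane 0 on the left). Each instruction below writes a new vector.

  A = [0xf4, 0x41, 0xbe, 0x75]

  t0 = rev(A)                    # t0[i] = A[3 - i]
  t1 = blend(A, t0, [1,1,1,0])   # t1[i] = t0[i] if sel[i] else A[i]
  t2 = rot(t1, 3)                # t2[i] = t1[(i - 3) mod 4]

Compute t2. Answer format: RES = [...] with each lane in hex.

RES = [0xbe, 0x41, 0x75, 0x75]

  t0: 75 be 41 f4
  t1: 75 be 41 75
  t2: be 41 75 75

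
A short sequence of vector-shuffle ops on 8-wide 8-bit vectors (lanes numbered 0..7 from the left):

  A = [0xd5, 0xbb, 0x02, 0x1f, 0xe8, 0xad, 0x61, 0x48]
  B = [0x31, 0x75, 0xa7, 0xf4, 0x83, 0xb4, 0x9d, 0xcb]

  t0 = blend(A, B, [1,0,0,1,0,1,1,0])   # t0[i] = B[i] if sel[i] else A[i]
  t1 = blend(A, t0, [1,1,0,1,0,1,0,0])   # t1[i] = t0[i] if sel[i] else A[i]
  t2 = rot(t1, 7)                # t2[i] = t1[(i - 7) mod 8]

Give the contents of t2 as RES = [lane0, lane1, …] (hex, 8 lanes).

  t0: 31 bb 02 f4 e8 b4 9d 48
  t1: 31 bb 02 f4 e8 b4 61 48
  t2: bb 02 f4 e8 b4 61 48 31

RES = [0xbb, 0x02, 0xf4, 0xe8, 0xb4, 0x61, 0x48, 0x31]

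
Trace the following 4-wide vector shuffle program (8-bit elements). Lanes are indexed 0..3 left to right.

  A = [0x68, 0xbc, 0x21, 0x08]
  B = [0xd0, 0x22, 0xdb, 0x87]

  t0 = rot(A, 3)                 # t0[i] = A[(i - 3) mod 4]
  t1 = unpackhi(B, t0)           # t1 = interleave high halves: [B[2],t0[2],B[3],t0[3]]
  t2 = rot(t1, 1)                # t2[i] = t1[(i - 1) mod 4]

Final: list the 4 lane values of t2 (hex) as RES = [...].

RES = [ 0x68  0xdb  0x08  0x87 ]

t0 = [0xbc, 0x21, 0x08, 0x68]
t1 = [0xdb, 0x08, 0x87, 0x68]
t2 = [0x68, 0xdb, 0x08, 0x87]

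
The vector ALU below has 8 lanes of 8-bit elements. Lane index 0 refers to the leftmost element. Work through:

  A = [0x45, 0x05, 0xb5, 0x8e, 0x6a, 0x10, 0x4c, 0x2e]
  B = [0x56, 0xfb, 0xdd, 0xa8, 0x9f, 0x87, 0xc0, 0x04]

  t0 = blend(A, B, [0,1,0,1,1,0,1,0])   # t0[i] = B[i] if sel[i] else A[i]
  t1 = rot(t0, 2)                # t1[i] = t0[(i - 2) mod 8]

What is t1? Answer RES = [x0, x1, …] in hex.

RES = [ 0xc0  0x2e  0x45  0xfb  0xb5  0xa8  0x9f  0x10 ]

→ t0 |45|fb|b5|a8|9f|10|c0|2e|
→ t1 |c0|2e|45|fb|b5|a8|9f|10|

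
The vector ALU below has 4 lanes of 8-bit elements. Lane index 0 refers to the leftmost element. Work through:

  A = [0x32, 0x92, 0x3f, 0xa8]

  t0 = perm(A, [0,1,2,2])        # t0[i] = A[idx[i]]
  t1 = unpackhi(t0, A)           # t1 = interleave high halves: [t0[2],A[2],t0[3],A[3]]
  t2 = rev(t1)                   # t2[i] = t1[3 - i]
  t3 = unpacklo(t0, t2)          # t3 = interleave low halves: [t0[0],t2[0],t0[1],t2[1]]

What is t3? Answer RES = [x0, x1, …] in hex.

  t0: 32 92 3f 3f
  t1: 3f 3f 3f a8
  t2: a8 3f 3f 3f
  t3: 32 a8 92 3f

RES = [ 0x32  0xa8  0x92  0x3f ]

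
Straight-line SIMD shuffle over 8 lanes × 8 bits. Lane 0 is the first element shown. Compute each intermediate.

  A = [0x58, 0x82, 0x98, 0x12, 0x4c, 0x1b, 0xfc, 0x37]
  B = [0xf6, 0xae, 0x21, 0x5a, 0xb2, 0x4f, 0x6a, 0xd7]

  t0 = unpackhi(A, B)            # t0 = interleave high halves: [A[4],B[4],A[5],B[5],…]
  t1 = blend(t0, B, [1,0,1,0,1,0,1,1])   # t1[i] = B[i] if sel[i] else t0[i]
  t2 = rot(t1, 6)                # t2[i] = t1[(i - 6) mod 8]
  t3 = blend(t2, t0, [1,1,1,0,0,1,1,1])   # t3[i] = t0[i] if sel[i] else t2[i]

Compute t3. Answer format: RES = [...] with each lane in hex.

t0 = [0x4c, 0xb2, 0x1b, 0x4f, 0xfc, 0x6a, 0x37, 0xd7]
t1 = [0xf6, 0xb2, 0x21, 0x4f, 0xb2, 0x6a, 0x6a, 0xd7]
t2 = [0x21, 0x4f, 0xb2, 0x6a, 0x6a, 0xd7, 0xf6, 0xb2]
t3 = [0x4c, 0xb2, 0x1b, 0x6a, 0x6a, 0x6a, 0x37, 0xd7]

RES = [0x4c, 0xb2, 0x1b, 0x6a, 0x6a, 0x6a, 0x37, 0xd7]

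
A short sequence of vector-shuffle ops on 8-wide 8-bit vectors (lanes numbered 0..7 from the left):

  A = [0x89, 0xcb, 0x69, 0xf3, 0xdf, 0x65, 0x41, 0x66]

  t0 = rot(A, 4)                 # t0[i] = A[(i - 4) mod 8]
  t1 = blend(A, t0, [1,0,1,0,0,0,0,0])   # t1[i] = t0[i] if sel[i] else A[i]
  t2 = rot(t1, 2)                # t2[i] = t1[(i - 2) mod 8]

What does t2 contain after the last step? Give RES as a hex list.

→ t0 |df|65|41|66|89|cb|69|f3|
→ t1 |df|cb|41|f3|df|65|41|66|
→ t2 |41|66|df|cb|41|f3|df|65|

RES = [ 0x41  0x66  0xdf  0xcb  0x41  0xf3  0xdf  0x65 ]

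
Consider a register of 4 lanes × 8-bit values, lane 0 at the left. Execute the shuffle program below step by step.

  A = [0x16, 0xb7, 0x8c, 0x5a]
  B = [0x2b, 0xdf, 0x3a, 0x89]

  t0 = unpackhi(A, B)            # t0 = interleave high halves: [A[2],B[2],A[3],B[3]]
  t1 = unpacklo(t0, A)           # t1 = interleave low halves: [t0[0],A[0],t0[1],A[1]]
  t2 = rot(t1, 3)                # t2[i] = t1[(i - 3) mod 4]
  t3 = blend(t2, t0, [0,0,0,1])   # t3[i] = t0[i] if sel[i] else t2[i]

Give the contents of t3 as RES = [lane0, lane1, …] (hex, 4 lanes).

RES = [0x16, 0x3a, 0xb7, 0x89]

  t0: 8c 3a 5a 89
  t1: 8c 16 3a b7
  t2: 16 3a b7 8c
  t3: 16 3a b7 89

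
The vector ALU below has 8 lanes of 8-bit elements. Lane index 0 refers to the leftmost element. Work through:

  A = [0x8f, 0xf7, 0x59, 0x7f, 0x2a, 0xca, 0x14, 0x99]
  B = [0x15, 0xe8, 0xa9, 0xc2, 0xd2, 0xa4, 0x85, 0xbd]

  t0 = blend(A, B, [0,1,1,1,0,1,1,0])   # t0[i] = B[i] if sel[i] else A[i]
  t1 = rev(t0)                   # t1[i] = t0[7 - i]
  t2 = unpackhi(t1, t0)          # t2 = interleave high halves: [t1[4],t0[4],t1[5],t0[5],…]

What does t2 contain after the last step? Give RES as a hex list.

RES = [ 0xc2  0x2a  0xa9  0xa4  0xe8  0x85  0x8f  0x99 ]

→ t0 |8f|e8|a9|c2|2a|a4|85|99|
→ t1 |99|85|a4|2a|c2|a9|e8|8f|
→ t2 |c2|2a|a9|a4|e8|85|8f|99|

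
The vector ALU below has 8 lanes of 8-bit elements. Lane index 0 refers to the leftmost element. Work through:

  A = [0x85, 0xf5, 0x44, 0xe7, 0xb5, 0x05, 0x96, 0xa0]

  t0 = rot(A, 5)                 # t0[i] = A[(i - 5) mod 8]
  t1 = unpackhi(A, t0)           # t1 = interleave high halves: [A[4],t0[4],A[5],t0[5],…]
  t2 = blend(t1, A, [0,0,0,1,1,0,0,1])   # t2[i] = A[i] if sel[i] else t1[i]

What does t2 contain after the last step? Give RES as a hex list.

RES = [0xb5, 0xa0, 0x05, 0xe7, 0xb5, 0xf5, 0xa0, 0xa0]

t0 = [0xe7, 0xb5, 0x05, 0x96, 0xa0, 0x85, 0xf5, 0x44]
t1 = [0xb5, 0xa0, 0x05, 0x85, 0x96, 0xf5, 0xa0, 0x44]
t2 = [0xb5, 0xa0, 0x05, 0xe7, 0xb5, 0xf5, 0xa0, 0xa0]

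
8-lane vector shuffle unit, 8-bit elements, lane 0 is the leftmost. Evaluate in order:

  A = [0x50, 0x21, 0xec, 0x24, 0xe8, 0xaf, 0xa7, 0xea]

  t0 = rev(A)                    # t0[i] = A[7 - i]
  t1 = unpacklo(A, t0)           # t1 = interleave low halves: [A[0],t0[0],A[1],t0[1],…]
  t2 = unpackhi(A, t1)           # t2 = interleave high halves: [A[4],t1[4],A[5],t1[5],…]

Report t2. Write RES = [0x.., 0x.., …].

→ t0 |ea|a7|af|e8|24|ec|21|50|
→ t1 |50|ea|21|a7|ec|af|24|e8|
→ t2 |e8|ec|af|af|a7|24|ea|e8|

RES = [ 0xe8  0xec  0xaf  0xaf  0xa7  0x24  0xea  0xe8 ]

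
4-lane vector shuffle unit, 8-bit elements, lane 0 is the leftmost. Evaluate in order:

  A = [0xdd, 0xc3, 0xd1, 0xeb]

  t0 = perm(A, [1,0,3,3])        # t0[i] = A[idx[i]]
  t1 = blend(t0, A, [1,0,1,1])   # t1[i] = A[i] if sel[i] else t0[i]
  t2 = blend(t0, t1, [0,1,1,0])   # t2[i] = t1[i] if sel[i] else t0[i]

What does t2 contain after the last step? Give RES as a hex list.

t0 = [0xc3, 0xdd, 0xeb, 0xeb]
t1 = [0xdd, 0xdd, 0xd1, 0xeb]
t2 = [0xc3, 0xdd, 0xd1, 0xeb]

RES = [ 0xc3  0xdd  0xd1  0xeb ]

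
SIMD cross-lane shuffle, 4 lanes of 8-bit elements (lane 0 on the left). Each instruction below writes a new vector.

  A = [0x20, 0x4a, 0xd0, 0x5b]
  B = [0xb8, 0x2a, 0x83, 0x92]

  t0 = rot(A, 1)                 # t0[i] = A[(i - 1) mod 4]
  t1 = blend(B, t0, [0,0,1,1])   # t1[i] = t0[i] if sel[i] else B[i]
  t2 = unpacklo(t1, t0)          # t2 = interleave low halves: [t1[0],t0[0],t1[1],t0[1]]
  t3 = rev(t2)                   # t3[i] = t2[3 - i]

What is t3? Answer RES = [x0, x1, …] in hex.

RES = [0x20, 0x2a, 0x5b, 0xb8]

→ t0 |5b|20|4a|d0|
→ t1 |b8|2a|4a|d0|
→ t2 |b8|5b|2a|20|
→ t3 |20|2a|5b|b8|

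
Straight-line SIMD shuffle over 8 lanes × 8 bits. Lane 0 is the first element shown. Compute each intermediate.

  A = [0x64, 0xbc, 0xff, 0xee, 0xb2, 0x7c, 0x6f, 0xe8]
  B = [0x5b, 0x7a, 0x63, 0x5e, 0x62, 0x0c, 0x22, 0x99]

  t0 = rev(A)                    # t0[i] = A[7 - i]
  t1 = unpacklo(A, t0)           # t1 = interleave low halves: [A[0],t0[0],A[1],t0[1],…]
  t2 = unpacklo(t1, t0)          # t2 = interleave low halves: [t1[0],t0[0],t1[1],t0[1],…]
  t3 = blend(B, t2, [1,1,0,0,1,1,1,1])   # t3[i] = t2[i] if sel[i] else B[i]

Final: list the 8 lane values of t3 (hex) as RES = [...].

RES = [ 0x64  0xe8  0x63  0x5e  0xbc  0x7c  0x6f  0xb2 ]

  t0: e8 6f 7c b2 ee ff bc 64
  t1: 64 e8 bc 6f ff 7c ee b2
  t2: 64 e8 e8 6f bc 7c 6f b2
  t3: 64 e8 63 5e bc 7c 6f b2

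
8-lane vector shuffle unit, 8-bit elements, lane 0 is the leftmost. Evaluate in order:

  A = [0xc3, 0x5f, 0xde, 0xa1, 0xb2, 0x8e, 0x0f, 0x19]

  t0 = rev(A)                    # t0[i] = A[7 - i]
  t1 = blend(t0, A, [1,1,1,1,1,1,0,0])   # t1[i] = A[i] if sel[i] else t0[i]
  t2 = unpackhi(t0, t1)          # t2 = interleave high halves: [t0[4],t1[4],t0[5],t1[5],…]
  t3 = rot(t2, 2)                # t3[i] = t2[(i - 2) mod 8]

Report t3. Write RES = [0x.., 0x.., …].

t0 = [0x19, 0x0f, 0x8e, 0xb2, 0xa1, 0xde, 0x5f, 0xc3]
t1 = [0xc3, 0x5f, 0xde, 0xa1, 0xb2, 0x8e, 0x5f, 0xc3]
t2 = [0xa1, 0xb2, 0xde, 0x8e, 0x5f, 0x5f, 0xc3, 0xc3]
t3 = [0xc3, 0xc3, 0xa1, 0xb2, 0xde, 0x8e, 0x5f, 0x5f]

RES = [ 0xc3  0xc3  0xa1  0xb2  0xde  0x8e  0x5f  0x5f ]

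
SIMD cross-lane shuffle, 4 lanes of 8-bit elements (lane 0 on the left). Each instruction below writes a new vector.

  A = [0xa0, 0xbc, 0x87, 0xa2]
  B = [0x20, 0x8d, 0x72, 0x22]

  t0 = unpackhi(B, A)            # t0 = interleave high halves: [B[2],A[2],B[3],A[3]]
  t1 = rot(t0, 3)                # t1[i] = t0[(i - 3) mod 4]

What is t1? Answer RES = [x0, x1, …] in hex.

RES = [ 0x87  0x22  0xa2  0x72 ]

t0 = [0x72, 0x87, 0x22, 0xa2]
t1 = [0x87, 0x22, 0xa2, 0x72]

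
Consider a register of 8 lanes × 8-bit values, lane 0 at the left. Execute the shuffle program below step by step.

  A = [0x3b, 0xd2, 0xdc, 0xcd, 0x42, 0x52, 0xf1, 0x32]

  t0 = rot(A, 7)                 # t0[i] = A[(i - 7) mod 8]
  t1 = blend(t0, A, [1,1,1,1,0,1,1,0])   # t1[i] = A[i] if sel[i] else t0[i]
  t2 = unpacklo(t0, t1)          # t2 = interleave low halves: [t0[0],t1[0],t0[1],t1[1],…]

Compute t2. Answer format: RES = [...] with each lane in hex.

t0 = [0xd2, 0xdc, 0xcd, 0x42, 0x52, 0xf1, 0x32, 0x3b]
t1 = [0x3b, 0xd2, 0xdc, 0xcd, 0x52, 0x52, 0xf1, 0x3b]
t2 = [0xd2, 0x3b, 0xdc, 0xd2, 0xcd, 0xdc, 0x42, 0xcd]

RES = [0xd2, 0x3b, 0xdc, 0xd2, 0xcd, 0xdc, 0x42, 0xcd]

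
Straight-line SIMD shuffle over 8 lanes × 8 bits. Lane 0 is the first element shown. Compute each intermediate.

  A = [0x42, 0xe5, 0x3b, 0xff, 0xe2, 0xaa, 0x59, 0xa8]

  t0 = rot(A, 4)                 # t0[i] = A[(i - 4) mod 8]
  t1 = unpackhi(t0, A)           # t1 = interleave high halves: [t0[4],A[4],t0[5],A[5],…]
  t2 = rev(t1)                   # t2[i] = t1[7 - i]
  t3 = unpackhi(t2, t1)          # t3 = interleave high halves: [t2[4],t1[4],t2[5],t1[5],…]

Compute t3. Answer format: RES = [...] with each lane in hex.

RES = [0xaa, 0x3b, 0xe5, 0x59, 0xe2, 0xff, 0x42, 0xa8]

t0 = [0xe2, 0xaa, 0x59, 0xa8, 0x42, 0xe5, 0x3b, 0xff]
t1 = [0x42, 0xe2, 0xe5, 0xaa, 0x3b, 0x59, 0xff, 0xa8]
t2 = [0xa8, 0xff, 0x59, 0x3b, 0xaa, 0xe5, 0xe2, 0x42]
t3 = [0xaa, 0x3b, 0xe5, 0x59, 0xe2, 0xff, 0x42, 0xa8]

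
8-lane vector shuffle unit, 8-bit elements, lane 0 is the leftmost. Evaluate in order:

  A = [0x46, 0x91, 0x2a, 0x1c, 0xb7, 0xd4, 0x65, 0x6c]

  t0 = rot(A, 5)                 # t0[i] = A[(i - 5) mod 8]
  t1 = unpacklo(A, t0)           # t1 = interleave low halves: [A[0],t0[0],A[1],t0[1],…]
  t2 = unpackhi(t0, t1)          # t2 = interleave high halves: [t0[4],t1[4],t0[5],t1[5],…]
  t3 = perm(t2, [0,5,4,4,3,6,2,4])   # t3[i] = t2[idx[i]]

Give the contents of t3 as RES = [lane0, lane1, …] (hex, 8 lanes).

→ t0 |1c|b7|d4|65|6c|46|91|2a|
→ t1 |46|1c|91|b7|2a|d4|1c|65|
→ t2 |6c|2a|46|d4|91|1c|2a|65|
→ t3 |6c|1c|91|91|d4|2a|46|91|

RES = [0x6c, 0x1c, 0x91, 0x91, 0xd4, 0x2a, 0x46, 0x91]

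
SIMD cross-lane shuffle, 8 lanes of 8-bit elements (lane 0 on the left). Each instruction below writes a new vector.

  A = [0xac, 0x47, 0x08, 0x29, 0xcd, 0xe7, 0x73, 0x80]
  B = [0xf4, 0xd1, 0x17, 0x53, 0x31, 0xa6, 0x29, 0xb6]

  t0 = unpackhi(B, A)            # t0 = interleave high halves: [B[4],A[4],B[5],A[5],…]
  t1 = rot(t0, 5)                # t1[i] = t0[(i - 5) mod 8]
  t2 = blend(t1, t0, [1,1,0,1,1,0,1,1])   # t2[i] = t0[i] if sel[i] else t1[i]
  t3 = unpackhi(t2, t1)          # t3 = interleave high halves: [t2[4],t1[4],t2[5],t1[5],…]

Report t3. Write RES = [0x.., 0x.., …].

RES = [0x29, 0x80, 0x31, 0x31, 0xb6, 0xcd, 0x80, 0xa6]

→ t0 |31|cd|a6|e7|29|73|b6|80|
→ t1 |e7|29|73|b6|80|31|cd|a6|
→ t2 |31|cd|73|e7|29|31|b6|80|
→ t3 |29|80|31|31|b6|cd|80|a6|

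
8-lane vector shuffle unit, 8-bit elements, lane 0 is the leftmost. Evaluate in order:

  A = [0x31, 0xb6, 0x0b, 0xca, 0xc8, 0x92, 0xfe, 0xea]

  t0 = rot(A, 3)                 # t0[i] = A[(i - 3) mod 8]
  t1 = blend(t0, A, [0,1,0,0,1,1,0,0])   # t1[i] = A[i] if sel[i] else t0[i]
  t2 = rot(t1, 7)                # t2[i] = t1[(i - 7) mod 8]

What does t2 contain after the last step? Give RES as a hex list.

t0 = [0x92, 0xfe, 0xea, 0x31, 0xb6, 0x0b, 0xca, 0xc8]
t1 = [0x92, 0xb6, 0xea, 0x31, 0xc8, 0x92, 0xca, 0xc8]
t2 = [0xb6, 0xea, 0x31, 0xc8, 0x92, 0xca, 0xc8, 0x92]

RES = [0xb6, 0xea, 0x31, 0xc8, 0x92, 0xca, 0xc8, 0x92]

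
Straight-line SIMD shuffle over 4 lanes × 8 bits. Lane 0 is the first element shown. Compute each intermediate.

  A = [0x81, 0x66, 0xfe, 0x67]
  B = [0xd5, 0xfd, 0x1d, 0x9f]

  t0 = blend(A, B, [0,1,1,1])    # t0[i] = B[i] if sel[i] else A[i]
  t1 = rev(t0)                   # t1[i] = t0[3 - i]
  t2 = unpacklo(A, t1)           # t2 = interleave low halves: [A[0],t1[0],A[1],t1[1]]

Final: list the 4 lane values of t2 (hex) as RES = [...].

RES = [0x81, 0x9f, 0x66, 0x1d]

  t0: 81 fd 1d 9f
  t1: 9f 1d fd 81
  t2: 81 9f 66 1d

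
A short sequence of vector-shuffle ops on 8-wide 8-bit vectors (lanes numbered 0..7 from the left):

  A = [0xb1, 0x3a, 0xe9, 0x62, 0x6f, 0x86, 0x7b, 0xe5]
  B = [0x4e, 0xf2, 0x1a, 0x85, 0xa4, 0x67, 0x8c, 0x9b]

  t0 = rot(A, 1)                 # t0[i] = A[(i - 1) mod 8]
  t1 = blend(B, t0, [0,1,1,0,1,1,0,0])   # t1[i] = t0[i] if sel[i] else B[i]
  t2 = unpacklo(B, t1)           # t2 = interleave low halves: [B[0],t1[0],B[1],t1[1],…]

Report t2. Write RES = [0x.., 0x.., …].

RES = [0x4e, 0x4e, 0xf2, 0xb1, 0x1a, 0x3a, 0x85, 0x85]

t0 = [0xe5, 0xb1, 0x3a, 0xe9, 0x62, 0x6f, 0x86, 0x7b]
t1 = [0x4e, 0xb1, 0x3a, 0x85, 0x62, 0x6f, 0x8c, 0x9b]
t2 = [0x4e, 0x4e, 0xf2, 0xb1, 0x1a, 0x3a, 0x85, 0x85]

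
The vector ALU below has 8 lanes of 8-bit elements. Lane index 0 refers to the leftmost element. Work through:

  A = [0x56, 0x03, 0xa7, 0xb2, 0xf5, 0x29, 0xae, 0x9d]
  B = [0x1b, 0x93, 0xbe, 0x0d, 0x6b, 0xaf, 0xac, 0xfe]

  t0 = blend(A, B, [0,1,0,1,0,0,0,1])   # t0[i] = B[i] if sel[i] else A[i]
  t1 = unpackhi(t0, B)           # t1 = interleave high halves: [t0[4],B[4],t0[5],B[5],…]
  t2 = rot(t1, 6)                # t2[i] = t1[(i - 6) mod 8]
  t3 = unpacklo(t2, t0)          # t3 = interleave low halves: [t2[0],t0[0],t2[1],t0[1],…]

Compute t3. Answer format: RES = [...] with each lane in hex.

RES = [0x29, 0x56, 0xaf, 0x93, 0xae, 0xa7, 0xac, 0x0d]

t0 = [0x56, 0x93, 0xa7, 0x0d, 0xf5, 0x29, 0xae, 0xfe]
t1 = [0xf5, 0x6b, 0x29, 0xaf, 0xae, 0xac, 0xfe, 0xfe]
t2 = [0x29, 0xaf, 0xae, 0xac, 0xfe, 0xfe, 0xf5, 0x6b]
t3 = [0x29, 0x56, 0xaf, 0x93, 0xae, 0xa7, 0xac, 0x0d]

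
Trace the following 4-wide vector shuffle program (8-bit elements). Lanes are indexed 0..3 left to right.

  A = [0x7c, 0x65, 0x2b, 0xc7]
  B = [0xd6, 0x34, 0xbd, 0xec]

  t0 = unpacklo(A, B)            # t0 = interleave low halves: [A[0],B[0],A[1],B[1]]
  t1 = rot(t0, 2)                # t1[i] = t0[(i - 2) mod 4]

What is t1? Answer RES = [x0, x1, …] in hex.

  t0: 7c d6 65 34
  t1: 65 34 7c d6

RES = [0x65, 0x34, 0x7c, 0xd6]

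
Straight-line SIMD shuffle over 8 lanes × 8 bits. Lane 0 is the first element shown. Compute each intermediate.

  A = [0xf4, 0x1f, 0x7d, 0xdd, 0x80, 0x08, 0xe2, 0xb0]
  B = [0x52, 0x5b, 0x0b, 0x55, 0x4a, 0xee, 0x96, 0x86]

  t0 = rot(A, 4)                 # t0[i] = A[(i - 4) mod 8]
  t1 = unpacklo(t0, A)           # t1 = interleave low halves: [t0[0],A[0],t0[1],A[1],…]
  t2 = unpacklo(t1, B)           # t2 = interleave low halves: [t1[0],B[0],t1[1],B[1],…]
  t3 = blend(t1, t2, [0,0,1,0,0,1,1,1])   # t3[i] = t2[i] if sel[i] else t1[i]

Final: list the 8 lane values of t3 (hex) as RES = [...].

RES = [ 0x80  0xf4  0xf4  0x1f  0xe2  0x0b  0x1f  0x55 ]

t0 = [0x80, 0x08, 0xe2, 0xb0, 0xf4, 0x1f, 0x7d, 0xdd]
t1 = [0x80, 0xf4, 0x08, 0x1f, 0xe2, 0x7d, 0xb0, 0xdd]
t2 = [0x80, 0x52, 0xf4, 0x5b, 0x08, 0x0b, 0x1f, 0x55]
t3 = [0x80, 0xf4, 0xf4, 0x1f, 0xe2, 0x0b, 0x1f, 0x55]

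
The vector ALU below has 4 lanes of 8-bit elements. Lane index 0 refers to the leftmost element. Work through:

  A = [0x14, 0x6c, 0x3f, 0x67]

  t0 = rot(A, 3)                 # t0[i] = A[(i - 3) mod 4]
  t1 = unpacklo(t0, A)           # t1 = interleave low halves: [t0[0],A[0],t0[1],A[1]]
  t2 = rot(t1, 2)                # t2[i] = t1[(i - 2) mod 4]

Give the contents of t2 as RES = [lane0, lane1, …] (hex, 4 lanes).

RES = [ 0x3f  0x6c  0x6c  0x14 ]

  t0: 6c 3f 67 14
  t1: 6c 14 3f 6c
  t2: 3f 6c 6c 14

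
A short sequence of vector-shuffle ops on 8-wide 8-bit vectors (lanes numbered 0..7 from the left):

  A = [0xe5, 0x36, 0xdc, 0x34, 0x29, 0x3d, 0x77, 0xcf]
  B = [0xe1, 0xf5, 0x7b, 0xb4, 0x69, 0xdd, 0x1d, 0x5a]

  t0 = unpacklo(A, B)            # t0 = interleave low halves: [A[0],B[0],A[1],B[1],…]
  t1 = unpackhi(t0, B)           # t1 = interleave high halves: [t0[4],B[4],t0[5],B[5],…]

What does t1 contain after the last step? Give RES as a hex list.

  t0: e5 e1 36 f5 dc 7b 34 b4
  t1: dc 69 7b dd 34 1d b4 5a

RES = [0xdc, 0x69, 0x7b, 0xdd, 0x34, 0x1d, 0xb4, 0x5a]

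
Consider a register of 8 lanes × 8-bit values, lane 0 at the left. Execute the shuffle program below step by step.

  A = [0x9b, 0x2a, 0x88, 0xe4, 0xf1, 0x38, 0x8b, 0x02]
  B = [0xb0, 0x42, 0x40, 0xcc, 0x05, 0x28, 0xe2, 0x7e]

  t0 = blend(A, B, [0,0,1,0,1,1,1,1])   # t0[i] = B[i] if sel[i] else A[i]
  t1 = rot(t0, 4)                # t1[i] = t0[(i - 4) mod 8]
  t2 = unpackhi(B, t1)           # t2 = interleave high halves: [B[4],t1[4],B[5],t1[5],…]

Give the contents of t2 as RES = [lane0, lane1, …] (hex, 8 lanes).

  t0: 9b 2a 40 e4 05 28 e2 7e
  t1: 05 28 e2 7e 9b 2a 40 e4
  t2: 05 9b 28 2a e2 40 7e e4

RES = [0x05, 0x9b, 0x28, 0x2a, 0xe2, 0x40, 0x7e, 0xe4]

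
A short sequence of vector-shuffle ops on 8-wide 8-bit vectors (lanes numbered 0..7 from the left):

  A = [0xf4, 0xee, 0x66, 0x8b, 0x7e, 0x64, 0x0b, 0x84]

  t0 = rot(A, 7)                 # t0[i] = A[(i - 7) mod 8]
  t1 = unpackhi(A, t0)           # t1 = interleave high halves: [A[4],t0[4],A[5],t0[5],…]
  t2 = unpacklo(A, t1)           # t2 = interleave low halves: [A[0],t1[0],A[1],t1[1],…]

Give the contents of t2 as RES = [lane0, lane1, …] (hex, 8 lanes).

RES = [0xf4, 0x7e, 0xee, 0x64, 0x66, 0x64, 0x8b, 0x0b]

→ t0 |ee|66|8b|7e|64|0b|84|f4|
→ t1 |7e|64|64|0b|0b|84|84|f4|
→ t2 |f4|7e|ee|64|66|64|8b|0b|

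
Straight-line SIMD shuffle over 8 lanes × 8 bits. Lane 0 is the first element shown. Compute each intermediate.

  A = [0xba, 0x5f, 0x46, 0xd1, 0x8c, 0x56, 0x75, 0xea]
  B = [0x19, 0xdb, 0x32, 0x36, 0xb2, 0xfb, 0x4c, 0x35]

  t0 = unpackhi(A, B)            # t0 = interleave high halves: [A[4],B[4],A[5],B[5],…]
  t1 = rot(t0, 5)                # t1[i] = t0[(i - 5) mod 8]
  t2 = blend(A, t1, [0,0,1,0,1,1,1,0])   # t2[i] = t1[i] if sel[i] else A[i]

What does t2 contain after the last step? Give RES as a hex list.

RES = [ 0xba  0x5f  0x4c  0xd1  0x35  0x8c  0xb2  0xea ]

→ t0 |8c|b2|56|fb|75|4c|ea|35|
→ t1 |fb|75|4c|ea|35|8c|b2|56|
→ t2 |ba|5f|4c|d1|35|8c|b2|ea|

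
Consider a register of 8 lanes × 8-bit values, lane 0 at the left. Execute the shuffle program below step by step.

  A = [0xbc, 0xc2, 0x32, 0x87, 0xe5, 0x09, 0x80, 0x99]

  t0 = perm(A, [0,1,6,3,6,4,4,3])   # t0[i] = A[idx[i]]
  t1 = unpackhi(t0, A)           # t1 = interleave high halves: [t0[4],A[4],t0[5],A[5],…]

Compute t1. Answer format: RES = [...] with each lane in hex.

RES = [ 0x80  0xe5  0xe5  0x09  0xe5  0x80  0x87  0x99 ]

  t0: bc c2 80 87 80 e5 e5 87
  t1: 80 e5 e5 09 e5 80 87 99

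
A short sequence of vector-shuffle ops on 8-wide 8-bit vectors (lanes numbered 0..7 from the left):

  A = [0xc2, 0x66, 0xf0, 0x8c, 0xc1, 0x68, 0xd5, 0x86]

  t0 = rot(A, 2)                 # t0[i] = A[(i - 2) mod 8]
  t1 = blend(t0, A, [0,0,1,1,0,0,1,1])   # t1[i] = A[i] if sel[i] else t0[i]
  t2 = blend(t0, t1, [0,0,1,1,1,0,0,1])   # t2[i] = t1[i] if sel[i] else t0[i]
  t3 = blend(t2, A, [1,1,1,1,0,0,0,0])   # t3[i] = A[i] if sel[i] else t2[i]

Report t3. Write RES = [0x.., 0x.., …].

  t0: d5 86 c2 66 f0 8c c1 68
  t1: d5 86 f0 8c f0 8c d5 86
  t2: d5 86 f0 8c f0 8c c1 86
  t3: c2 66 f0 8c f0 8c c1 86

RES = [0xc2, 0x66, 0xf0, 0x8c, 0xf0, 0x8c, 0xc1, 0x86]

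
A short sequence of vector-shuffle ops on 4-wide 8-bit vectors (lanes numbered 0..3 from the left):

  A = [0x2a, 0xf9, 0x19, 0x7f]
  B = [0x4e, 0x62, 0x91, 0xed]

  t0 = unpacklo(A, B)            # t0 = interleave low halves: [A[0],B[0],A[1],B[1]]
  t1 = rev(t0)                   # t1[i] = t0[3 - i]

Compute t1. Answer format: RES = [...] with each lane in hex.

  t0: 2a 4e f9 62
  t1: 62 f9 4e 2a

RES = [0x62, 0xf9, 0x4e, 0x2a]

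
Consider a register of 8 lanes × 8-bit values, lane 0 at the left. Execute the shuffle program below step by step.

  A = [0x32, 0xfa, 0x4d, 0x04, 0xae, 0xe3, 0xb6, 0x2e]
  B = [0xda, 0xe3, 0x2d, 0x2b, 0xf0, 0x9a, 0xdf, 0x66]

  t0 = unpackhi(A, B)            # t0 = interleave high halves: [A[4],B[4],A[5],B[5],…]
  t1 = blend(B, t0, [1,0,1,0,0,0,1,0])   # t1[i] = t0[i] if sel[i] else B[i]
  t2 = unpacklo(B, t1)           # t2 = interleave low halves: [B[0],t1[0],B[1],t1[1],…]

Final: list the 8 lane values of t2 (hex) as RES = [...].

  t0: ae f0 e3 9a b6 df 2e 66
  t1: ae e3 e3 2b f0 9a 2e 66
  t2: da ae e3 e3 2d e3 2b 2b

RES = [ 0xda  0xae  0xe3  0xe3  0x2d  0xe3  0x2b  0x2b ]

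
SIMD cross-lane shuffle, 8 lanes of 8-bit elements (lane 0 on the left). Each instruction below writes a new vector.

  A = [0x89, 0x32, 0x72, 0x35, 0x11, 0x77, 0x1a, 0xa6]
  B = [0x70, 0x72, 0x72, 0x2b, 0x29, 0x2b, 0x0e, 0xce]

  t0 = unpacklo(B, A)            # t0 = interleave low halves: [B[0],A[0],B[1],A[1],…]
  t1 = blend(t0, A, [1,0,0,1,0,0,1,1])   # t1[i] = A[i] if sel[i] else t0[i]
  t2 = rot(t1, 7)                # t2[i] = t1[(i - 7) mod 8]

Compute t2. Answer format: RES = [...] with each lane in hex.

RES = [ 0x89  0x72  0x35  0x72  0x72  0x1a  0xa6  0x89 ]

→ t0 |70|89|72|32|72|72|2b|35|
→ t1 |89|89|72|35|72|72|1a|a6|
→ t2 |89|72|35|72|72|1a|a6|89|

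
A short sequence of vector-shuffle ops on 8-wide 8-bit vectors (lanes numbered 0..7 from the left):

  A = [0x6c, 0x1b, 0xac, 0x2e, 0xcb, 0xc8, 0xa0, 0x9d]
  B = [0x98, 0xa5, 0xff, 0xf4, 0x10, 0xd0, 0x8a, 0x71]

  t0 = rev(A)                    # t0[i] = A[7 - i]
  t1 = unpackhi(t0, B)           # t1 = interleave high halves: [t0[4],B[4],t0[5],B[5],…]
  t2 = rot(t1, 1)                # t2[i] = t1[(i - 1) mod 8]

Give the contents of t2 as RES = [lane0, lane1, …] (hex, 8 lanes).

RES = [ 0x71  0x2e  0x10  0xac  0xd0  0x1b  0x8a  0x6c ]

  t0: 9d a0 c8 cb 2e ac 1b 6c
  t1: 2e 10 ac d0 1b 8a 6c 71
  t2: 71 2e 10 ac d0 1b 8a 6c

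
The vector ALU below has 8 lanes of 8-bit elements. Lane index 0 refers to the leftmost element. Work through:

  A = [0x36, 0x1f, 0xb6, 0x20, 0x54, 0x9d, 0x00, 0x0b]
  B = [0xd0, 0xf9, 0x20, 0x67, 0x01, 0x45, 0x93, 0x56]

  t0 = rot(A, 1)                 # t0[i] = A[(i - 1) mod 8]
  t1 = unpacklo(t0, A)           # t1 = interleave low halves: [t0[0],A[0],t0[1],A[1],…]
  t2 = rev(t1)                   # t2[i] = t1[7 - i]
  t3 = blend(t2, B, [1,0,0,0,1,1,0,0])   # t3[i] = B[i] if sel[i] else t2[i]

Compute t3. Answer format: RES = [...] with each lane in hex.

RES = [ 0xd0  0xb6  0xb6  0x1f  0x01  0x45  0x36  0x0b ]

  t0: 0b 36 1f b6 20 54 9d 00
  t1: 0b 36 36 1f 1f b6 b6 20
  t2: 20 b6 b6 1f 1f 36 36 0b
  t3: d0 b6 b6 1f 01 45 36 0b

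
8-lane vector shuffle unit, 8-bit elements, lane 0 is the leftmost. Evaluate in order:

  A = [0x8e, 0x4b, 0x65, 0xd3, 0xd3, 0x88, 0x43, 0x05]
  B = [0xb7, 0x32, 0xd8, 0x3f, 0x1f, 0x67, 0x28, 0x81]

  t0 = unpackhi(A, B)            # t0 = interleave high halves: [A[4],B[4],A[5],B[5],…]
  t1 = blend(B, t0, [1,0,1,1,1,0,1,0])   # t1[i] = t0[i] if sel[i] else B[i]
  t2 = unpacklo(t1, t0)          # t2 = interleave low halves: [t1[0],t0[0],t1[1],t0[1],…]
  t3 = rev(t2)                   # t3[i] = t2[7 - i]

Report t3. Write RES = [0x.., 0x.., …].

t0 = [0xd3, 0x1f, 0x88, 0x67, 0x43, 0x28, 0x05, 0x81]
t1 = [0xd3, 0x32, 0x88, 0x67, 0x43, 0x67, 0x05, 0x81]
t2 = [0xd3, 0xd3, 0x32, 0x1f, 0x88, 0x88, 0x67, 0x67]
t3 = [0x67, 0x67, 0x88, 0x88, 0x1f, 0x32, 0xd3, 0xd3]

RES = [ 0x67  0x67  0x88  0x88  0x1f  0x32  0xd3  0xd3 ]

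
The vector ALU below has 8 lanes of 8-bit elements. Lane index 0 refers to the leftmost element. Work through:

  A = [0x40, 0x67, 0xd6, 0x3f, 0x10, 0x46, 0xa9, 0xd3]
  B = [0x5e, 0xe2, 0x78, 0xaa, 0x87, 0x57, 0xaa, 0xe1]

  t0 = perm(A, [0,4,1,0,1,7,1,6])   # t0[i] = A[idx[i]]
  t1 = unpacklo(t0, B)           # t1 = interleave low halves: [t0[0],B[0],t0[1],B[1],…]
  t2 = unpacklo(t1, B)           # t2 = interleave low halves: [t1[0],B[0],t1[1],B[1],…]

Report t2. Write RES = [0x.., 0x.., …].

RES = [0x40, 0x5e, 0x5e, 0xe2, 0x10, 0x78, 0xe2, 0xaa]

t0 = [0x40, 0x10, 0x67, 0x40, 0x67, 0xd3, 0x67, 0xa9]
t1 = [0x40, 0x5e, 0x10, 0xe2, 0x67, 0x78, 0x40, 0xaa]
t2 = [0x40, 0x5e, 0x5e, 0xe2, 0x10, 0x78, 0xe2, 0xaa]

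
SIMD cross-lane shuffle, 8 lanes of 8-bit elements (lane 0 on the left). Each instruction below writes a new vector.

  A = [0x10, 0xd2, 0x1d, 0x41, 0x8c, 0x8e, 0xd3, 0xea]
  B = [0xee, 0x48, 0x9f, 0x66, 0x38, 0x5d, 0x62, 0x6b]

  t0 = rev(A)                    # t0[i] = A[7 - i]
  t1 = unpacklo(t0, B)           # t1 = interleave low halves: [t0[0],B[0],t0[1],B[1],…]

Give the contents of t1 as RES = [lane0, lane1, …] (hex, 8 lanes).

  t0: ea d3 8e 8c 41 1d d2 10
  t1: ea ee d3 48 8e 9f 8c 66

RES = [ 0xea  0xee  0xd3  0x48  0x8e  0x9f  0x8c  0x66 ]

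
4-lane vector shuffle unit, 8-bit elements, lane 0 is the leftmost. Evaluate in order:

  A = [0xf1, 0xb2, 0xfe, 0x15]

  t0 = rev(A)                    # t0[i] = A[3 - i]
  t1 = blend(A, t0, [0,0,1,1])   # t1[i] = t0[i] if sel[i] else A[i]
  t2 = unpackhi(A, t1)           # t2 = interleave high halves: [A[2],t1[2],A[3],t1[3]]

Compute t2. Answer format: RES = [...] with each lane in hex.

  t0: 15 fe b2 f1
  t1: f1 b2 b2 f1
  t2: fe b2 15 f1

RES = [ 0xfe  0xb2  0x15  0xf1 ]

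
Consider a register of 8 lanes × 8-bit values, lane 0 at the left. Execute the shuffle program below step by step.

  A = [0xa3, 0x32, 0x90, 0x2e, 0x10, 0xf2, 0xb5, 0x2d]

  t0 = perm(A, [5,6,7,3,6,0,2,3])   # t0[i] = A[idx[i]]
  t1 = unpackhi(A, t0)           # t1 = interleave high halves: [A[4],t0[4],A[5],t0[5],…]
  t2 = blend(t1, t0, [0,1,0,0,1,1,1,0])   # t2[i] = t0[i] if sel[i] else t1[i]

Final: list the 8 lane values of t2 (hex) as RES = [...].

RES = [ 0x10  0xb5  0xf2  0xa3  0xb5  0xa3  0x90  0x2e ]

t0 = [0xf2, 0xb5, 0x2d, 0x2e, 0xb5, 0xa3, 0x90, 0x2e]
t1 = [0x10, 0xb5, 0xf2, 0xa3, 0xb5, 0x90, 0x2d, 0x2e]
t2 = [0x10, 0xb5, 0xf2, 0xa3, 0xb5, 0xa3, 0x90, 0x2e]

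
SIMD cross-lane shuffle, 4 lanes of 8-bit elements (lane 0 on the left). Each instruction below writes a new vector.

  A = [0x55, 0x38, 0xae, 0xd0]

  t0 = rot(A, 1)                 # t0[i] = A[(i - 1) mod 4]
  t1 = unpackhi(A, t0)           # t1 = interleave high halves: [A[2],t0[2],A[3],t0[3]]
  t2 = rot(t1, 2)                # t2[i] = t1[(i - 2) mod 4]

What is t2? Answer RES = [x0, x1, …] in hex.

t0 = [0xd0, 0x55, 0x38, 0xae]
t1 = [0xae, 0x38, 0xd0, 0xae]
t2 = [0xd0, 0xae, 0xae, 0x38]

RES = [0xd0, 0xae, 0xae, 0x38]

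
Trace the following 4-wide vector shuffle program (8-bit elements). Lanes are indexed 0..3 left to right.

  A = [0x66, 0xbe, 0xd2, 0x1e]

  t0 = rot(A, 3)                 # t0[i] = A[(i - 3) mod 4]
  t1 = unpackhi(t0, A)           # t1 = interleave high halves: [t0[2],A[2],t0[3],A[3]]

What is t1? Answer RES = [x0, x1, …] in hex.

RES = [ 0x1e  0xd2  0x66  0x1e ]

→ t0 |be|d2|1e|66|
→ t1 |1e|d2|66|1e|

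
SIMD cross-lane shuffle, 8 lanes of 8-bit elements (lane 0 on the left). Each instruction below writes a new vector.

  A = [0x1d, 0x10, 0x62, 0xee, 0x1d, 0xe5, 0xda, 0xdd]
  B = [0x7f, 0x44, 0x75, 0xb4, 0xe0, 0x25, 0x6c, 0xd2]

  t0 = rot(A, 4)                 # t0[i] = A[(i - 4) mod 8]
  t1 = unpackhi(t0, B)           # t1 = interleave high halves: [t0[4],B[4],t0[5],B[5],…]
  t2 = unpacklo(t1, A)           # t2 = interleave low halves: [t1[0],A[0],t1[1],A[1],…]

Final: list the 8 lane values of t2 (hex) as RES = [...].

  t0: 1d e5 da dd 1d 10 62 ee
  t1: 1d e0 10 25 62 6c ee d2
  t2: 1d 1d e0 10 10 62 25 ee

RES = [ 0x1d  0x1d  0xe0  0x10  0x10  0x62  0x25  0xee ]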